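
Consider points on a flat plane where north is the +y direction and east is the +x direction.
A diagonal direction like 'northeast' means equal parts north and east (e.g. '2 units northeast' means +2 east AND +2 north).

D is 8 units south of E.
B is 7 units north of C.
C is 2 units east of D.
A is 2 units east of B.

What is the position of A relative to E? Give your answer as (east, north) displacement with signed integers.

Place E at the origin (east=0, north=0).
  D is 8 units south of E: delta (east=+0, north=-8); D at (east=0, north=-8).
  C is 2 units east of D: delta (east=+2, north=+0); C at (east=2, north=-8).
  B is 7 units north of C: delta (east=+0, north=+7); B at (east=2, north=-1).
  A is 2 units east of B: delta (east=+2, north=+0); A at (east=4, north=-1).
Therefore A relative to E: (east=4, north=-1).

Answer: A is at (east=4, north=-1) relative to E.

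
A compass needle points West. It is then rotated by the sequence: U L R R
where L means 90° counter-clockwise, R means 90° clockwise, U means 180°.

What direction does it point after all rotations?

Answer: Final heading: South

Derivation:
Start: West
  U (U-turn (180°)) -> East
  L (left (90° counter-clockwise)) -> North
  R (right (90° clockwise)) -> East
  R (right (90° clockwise)) -> South
Final: South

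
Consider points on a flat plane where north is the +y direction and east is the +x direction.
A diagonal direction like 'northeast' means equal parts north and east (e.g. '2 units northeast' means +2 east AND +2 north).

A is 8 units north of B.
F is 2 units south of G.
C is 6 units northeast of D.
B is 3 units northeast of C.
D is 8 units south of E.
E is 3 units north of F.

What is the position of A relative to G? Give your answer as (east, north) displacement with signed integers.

Answer: A is at (east=9, north=10) relative to G.

Derivation:
Place G at the origin (east=0, north=0).
  F is 2 units south of G: delta (east=+0, north=-2); F at (east=0, north=-2).
  E is 3 units north of F: delta (east=+0, north=+3); E at (east=0, north=1).
  D is 8 units south of E: delta (east=+0, north=-8); D at (east=0, north=-7).
  C is 6 units northeast of D: delta (east=+6, north=+6); C at (east=6, north=-1).
  B is 3 units northeast of C: delta (east=+3, north=+3); B at (east=9, north=2).
  A is 8 units north of B: delta (east=+0, north=+8); A at (east=9, north=10).
Therefore A relative to G: (east=9, north=10).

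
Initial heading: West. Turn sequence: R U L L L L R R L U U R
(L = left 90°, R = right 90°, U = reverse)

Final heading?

Start: West
  R (right (90° clockwise)) -> North
  U (U-turn (180°)) -> South
  L (left (90° counter-clockwise)) -> East
  L (left (90° counter-clockwise)) -> North
  L (left (90° counter-clockwise)) -> West
  L (left (90° counter-clockwise)) -> South
  R (right (90° clockwise)) -> West
  R (right (90° clockwise)) -> North
  L (left (90° counter-clockwise)) -> West
  U (U-turn (180°)) -> East
  U (U-turn (180°)) -> West
  R (right (90° clockwise)) -> North
Final: North

Answer: Final heading: North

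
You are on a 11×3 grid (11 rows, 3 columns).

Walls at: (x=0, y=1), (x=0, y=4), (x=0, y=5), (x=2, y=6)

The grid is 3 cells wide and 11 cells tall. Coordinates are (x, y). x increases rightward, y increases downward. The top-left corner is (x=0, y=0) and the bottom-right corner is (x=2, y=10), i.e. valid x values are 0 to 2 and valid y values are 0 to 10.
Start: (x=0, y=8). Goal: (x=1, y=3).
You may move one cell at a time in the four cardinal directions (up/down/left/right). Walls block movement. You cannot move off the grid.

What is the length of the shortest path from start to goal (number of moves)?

Answer: Shortest path length: 6

Derivation:
BFS from (x=0, y=8) until reaching (x=1, y=3):
  Distance 0: (x=0, y=8)
  Distance 1: (x=0, y=7), (x=1, y=8), (x=0, y=9)
  Distance 2: (x=0, y=6), (x=1, y=7), (x=2, y=8), (x=1, y=9), (x=0, y=10)
  Distance 3: (x=1, y=6), (x=2, y=7), (x=2, y=9), (x=1, y=10)
  Distance 4: (x=1, y=5), (x=2, y=10)
  Distance 5: (x=1, y=4), (x=2, y=5)
  Distance 6: (x=1, y=3), (x=2, y=4)  <- goal reached here
One shortest path (6 moves): (x=0, y=8) -> (x=1, y=8) -> (x=1, y=7) -> (x=1, y=6) -> (x=1, y=5) -> (x=1, y=4) -> (x=1, y=3)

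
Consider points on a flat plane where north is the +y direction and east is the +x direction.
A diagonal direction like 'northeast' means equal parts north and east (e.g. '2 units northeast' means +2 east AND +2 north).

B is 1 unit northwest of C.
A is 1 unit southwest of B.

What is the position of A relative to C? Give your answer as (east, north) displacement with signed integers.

Place C at the origin (east=0, north=0).
  B is 1 unit northwest of C: delta (east=-1, north=+1); B at (east=-1, north=1).
  A is 1 unit southwest of B: delta (east=-1, north=-1); A at (east=-2, north=0).
Therefore A relative to C: (east=-2, north=0).

Answer: A is at (east=-2, north=0) relative to C.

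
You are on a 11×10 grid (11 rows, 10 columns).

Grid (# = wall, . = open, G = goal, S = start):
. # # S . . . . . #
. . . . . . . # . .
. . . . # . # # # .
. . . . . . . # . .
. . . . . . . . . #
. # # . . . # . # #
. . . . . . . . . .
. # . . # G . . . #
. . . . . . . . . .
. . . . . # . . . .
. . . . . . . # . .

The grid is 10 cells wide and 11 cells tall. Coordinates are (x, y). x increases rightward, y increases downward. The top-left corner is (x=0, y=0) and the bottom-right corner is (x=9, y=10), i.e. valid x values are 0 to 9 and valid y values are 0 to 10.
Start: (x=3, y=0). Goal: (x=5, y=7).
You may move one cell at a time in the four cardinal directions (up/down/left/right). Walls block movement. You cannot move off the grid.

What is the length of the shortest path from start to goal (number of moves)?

Answer: Shortest path length: 9

Derivation:
BFS from (x=3, y=0) until reaching (x=5, y=7):
  Distance 0: (x=3, y=0)
  Distance 1: (x=4, y=0), (x=3, y=1)
  Distance 2: (x=5, y=0), (x=2, y=1), (x=4, y=1), (x=3, y=2)
  Distance 3: (x=6, y=0), (x=1, y=1), (x=5, y=1), (x=2, y=2), (x=3, y=3)
  Distance 4: (x=7, y=0), (x=0, y=1), (x=6, y=1), (x=1, y=2), (x=5, y=2), (x=2, y=3), (x=4, y=3), (x=3, y=4)
  Distance 5: (x=0, y=0), (x=8, y=0), (x=0, y=2), (x=1, y=3), (x=5, y=3), (x=2, y=4), (x=4, y=4), (x=3, y=5)
  Distance 6: (x=8, y=1), (x=0, y=3), (x=6, y=3), (x=1, y=4), (x=5, y=4), (x=4, y=5), (x=3, y=6)
  Distance 7: (x=9, y=1), (x=0, y=4), (x=6, y=4), (x=5, y=5), (x=2, y=6), (x=4, y=6), (x=3, y=7)
  Distance 8: (x=9, y=2), (x=7, y=4), (x=0, y=5), (x=1, y=6), (x=5, y=6), (x=2, y=7), (x=3, y=8)
  Distance 9: (x=9, y=3), (x=8, y=4), (x=7, y=5), (x=0, y=6), (x=6, y=6), (x=5, y=7), (x=2, y=8), (x=4, y=8), (x=3, y=9)  <- goal reached here
One shortest path (9 moves): (x=3, y=0) -> (x=4, y=0) -> (x=5, y=0) -> (x=5, y=1) -> (x=5, y=2) -> (x=5, y=3) -> (x=5, y=4) -> (x=5, y=5) -> (x=5, y=6) -> (x=5, y=7)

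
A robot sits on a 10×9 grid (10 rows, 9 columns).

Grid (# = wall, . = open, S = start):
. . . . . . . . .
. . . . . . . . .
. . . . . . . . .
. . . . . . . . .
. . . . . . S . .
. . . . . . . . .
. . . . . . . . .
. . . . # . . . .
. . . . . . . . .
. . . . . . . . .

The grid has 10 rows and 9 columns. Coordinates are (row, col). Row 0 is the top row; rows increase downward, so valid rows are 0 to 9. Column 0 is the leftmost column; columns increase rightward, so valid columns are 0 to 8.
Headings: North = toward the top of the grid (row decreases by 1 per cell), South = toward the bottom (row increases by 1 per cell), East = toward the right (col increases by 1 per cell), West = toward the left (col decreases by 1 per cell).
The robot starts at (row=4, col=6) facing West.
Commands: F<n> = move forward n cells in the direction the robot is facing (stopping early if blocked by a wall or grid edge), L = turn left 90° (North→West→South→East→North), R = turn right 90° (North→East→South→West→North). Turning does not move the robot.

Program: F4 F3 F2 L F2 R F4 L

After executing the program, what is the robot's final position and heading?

Start: (row=4, col=6), facing West
  F4: move forward 4, now at (row=4, col=2)
  F3: move forward 2/3 (blocked), now at (row=4, col=0)
  F2: move forward 0/2 (blocked), now at (row=4, col=0)
  L: turn left, now facing South
  F2: move forward 2, now at (row=6, col=0)
  R: turn right, now facing West
  F4: move forward 0/4 (blocked), now at (row=6, col=0)
  L: turn left, now facing South
Final: (row=6, col=0), facing South

Answer: Final position: (row=6, col=0), facing South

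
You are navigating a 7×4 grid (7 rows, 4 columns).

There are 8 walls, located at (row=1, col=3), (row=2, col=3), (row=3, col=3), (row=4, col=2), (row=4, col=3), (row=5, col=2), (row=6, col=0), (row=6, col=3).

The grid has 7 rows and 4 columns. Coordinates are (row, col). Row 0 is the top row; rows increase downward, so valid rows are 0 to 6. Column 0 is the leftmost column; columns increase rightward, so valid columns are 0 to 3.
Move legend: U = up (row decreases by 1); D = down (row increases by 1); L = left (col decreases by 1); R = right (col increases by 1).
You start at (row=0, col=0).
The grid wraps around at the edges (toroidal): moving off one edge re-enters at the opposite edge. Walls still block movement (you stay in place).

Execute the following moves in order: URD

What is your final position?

Start: (row=0, col=0)
  U (up): blocked, stay at (row=0, col=0)
  R (right): (row=0, col=0) -> (row=0, col=1)
  D (down): (row=0, col=1) -> (row=1, col=1)
Final: (row=1, col=1)

Answer: Final position: (row=1, col=1)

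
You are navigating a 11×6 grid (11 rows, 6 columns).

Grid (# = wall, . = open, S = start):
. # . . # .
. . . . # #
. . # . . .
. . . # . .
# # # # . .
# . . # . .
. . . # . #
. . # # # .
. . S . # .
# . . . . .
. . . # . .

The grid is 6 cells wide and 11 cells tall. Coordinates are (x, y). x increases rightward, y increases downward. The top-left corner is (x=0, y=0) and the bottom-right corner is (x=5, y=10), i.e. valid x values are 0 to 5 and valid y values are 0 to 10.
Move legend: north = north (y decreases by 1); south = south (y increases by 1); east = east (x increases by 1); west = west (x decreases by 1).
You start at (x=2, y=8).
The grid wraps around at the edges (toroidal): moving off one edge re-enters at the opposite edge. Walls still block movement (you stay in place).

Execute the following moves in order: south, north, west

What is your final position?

Start: (x=2, y=8)
  south (south): (x=2, y=8) -> (x=2, y=9)
  north (north): (x=2, y=9) -> (x=2, y=8)
  west (west): (x=2, y=8) -> (x=1, y=8)
Final: (x=1, y=8)

Answer: Final position: (x=1, y=8)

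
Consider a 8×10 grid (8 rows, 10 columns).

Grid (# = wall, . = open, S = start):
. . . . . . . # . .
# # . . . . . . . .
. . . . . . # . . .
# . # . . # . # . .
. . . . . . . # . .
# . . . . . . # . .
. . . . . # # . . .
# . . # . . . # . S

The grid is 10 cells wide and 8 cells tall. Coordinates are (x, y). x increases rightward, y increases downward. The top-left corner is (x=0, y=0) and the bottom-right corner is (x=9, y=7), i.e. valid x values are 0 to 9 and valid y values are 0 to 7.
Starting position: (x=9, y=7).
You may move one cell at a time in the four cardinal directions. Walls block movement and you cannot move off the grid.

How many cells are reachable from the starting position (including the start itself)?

BFS flood-fill from (x=9, y=7):
  Distance 0: (x=9, y=7)
  Distance 1: (x=9, y=6), (x=8, y=7)
  Distance 2: (x=9, y=5), (x=8, y=6)
  Distance 3: (x=9, y=4), (x=8, y=5), (x=7, y=6)
  Distance 4: (x=9, y=3), (x=8, y=4)
  Distance 5: (x=9, y=2), (x=8, y=3)
  Distance 6: (x=9, y=1), (x=8, y=2)
  Distance 7: (x=9, y=0), (x=8, y=1), (x=7, y=2)
  Distance 8: (x=8, y=0), (x=7, y=1)
  Distance 9: (x=6, y=1)
  Distance 10: (x=6, y=0), (x=5, y=1)
  Distance 11: (x=5, y=0), (x=4, y=1), (x=5, y=2)
  Distance 12: (x=4, y=0), (x=3, y=1), (x=4, y=2)
  Distance 13: (x=3, y=0), (x=2, y=1), (x=3, y=2), (x=4, y=3)
  Distance 14: (x=2, y=0), (x=2, y=2), (x=3, y=3), (x=4, y=4)
  Distance 15: (x=1, y=0), (x=1, y=2), (x=3, y=4), (x=5, y=4), (x=4, y=5)
  Distance 16: (x=0, y=0), (x=0, y=2), (x=1, y=3), (x=2, y=4), (x=6, y=4), (x=3, y=5), (x=5, y=5), (x=4, y=6)
  Distance 17: (x=6, y=3), (x=1, y=4), (x=2, y=5), (x=6, y=5), (x=3, y=6), (x=4, y=7)
  Distance 18: (x=0, y=4), (x=1, y=5), (x=2, y=6), (x=5, y=7)
  Distance 19: (x=1, y=6), (x=2, y=7), (x=6, y=7)
  Distance 20: (x=0, y=6), (x=1, y=7)
Total reachable: 64 (grid has 64 open cells total)

Answer: Reachable cells: 64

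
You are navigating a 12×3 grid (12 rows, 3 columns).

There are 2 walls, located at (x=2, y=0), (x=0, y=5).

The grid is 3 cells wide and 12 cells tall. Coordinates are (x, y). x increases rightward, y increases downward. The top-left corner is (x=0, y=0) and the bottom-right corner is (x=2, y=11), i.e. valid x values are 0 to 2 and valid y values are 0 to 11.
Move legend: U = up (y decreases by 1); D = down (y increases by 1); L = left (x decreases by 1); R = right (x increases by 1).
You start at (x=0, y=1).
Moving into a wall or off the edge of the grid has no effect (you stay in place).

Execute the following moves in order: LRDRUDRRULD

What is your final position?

Start: (x=0, y=1)
  L (left): blocked, stay at (x=0, y=1)
  R (right): (x=0, y=1) -> (x=1, y=1)
  D (down): (x=1, y=1) -> (x=1, y=2)
  R (right): (x=1, y=2) -> (x=2, y=2)
  U (up): (x=2, y=2) -> (x=2, y=1)
  D (down): (x=2, y=1) -> (x=2, y=2)
  R (right): blocked, stay at (x=2, y=2)
  R (right): blocked, stay at (x=2, y=2)
  U (up): (x=2, y=2) -> (x=2, y=1)
  L (left): (x=2, y=1) -> (x=1, y=1)
  D (down): (x=1, y=1) -> (x=1, y=2)
Final: (x=1, y=2)

Answer: Final position: (x=1, y=2)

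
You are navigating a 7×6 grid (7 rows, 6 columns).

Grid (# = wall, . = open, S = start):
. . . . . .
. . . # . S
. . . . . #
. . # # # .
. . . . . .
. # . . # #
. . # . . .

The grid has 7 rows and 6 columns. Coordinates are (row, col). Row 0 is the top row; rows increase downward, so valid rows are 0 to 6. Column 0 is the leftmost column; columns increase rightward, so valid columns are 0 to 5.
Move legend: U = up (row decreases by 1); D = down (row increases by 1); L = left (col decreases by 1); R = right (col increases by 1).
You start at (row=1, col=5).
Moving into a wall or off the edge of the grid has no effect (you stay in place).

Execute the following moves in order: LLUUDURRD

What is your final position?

Answer: Final position: (row=1, col=5)

Derivation:
Start: (row=1, col=5)
  L (left): (row=1, col=5) -> (row=1, col=4)
  L (left): blocked, stay at (row=1, col=4)
  U (up): (row=1, col=4) -> (row=0, col=4)
  U (up): blocked, stay at (row=0, col=4)
  D (down): (row=0, col=4) -> (row=1, col=4)
  U (up): (row=1, col=4) -> (row=0, col=4)
  R (right): (row=0, col=4) -> (row=0, col=5)
  R (right): blocked, stay at (row=0, col=5)
  D (down): (row=0, col=5) -> (row=1, col=5)
Final: (row=1, col=5)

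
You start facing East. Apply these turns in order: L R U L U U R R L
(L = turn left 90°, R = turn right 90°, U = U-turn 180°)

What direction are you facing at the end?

Start: East
  L (left (90° counter-clockwise)) -> North
  R (right (90° clockwise)) -> East
  U (U-turn (180°)) -> West
  L (left (90° counter-clockwise)) -> South
  U (U-turn (180°)) -> North
  U (U-turn (180°)) -> South
  R (right (90° clockwise)) -> West
  R (right (90° clockwise)) -> North
  L (left (90° counter-clockwise)) -> West
Final: West

Answer: Final heading: West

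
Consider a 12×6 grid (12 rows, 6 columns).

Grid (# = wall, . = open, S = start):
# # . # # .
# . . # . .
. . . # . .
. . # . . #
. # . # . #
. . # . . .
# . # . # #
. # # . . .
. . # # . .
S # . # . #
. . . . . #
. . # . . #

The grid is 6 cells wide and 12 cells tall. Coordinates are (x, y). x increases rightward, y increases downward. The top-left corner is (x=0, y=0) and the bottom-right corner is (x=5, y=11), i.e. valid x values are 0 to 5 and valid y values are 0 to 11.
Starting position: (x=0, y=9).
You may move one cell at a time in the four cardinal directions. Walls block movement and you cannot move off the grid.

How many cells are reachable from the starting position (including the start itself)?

Answer: Reachable cells: 32

Derivation:
BFS flood-fill from (x=0, y=9):
  Distance 0: (x=0, y=9)
  Distance 1: (x=0, y=8), (x=0, y=10)
  Distance 2: (x=0, y=7), (x=1, y=8), (x=1, y=10), (x=0, y=11)
  Distance 3: (x=2, y=10), (x=1, y=11)
  Distance 4: (x=2, y=9), (x=3, y=10)
  Distance 5: (x=4, y=10), (x=3, y=11)
  Distance 6: (x=4, y=9), (x=4, y=11)
  Distance 7: (x=4, y=8)
  Distance 8: (x=4, y=7), (x=5, y=8)
  Distance 9: (x=3, y=7), (x=5, y=7)
  Distance 10: (x=3, y=6)
  Distance 11: (x=3, y=5)
  Distance 12: (x=4, y=5)
  Distance 13: (x=4, y=4), (x=5, y=5)
  Distance 14: (x=4, y=3)
  Distance 15: (x=4, y=2), (x=3, y=3)
  Distance 16: (x=4, y=1), (x=5, y=2)
  Distance 17: (x=5, y=1)
  Distance 18: (x=5, y=0)
Total reachable: 32 (grid has 45 open cells total)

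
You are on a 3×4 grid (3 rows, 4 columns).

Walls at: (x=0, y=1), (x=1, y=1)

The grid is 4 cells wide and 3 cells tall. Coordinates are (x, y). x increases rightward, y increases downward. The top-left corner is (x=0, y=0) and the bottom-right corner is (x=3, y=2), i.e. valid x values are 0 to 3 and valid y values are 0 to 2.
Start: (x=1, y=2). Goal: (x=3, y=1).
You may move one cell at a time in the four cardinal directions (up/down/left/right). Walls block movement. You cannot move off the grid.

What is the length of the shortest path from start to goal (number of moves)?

BFS from (x=1, y=2) until reaching (x=3, y=1):
  Distance 0: (x=1, y=2)
  Distance 1: (x=0, y=2), (x=2, y=2)
  Distance 2: (x=2, y=1), (x=3, y=2)
  Distance 3: (x=2, y=0), (x=3, y=1)  <- goal reached here
One shortest path (3 moves): (x=1, y=2) -> (x=2, y=2) -> (x=3, y=2) -> (x=3, y=1)

Answer: Shortest path length: 3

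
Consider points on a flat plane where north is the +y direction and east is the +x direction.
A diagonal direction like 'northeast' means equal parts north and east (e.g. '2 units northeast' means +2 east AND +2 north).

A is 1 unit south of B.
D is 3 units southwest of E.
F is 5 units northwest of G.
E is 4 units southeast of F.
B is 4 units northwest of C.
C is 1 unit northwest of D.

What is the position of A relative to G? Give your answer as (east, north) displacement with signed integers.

Place G at the origin (east=0, north=0).
  F is 5 units northwest of G: delta (east=-5, north=+5); F at (east=-5, north=5).
  E is 4 units southeast of F: delta (east=+4, north=-4); E at (east=-1, north=1).
  D is 3 units southwest of E: delta (east=-3, north=-3); D at (east=-4, north=-2).
  C is 1 unit northwest of D: delta (east=-1, north=+1); C at (east=-5, north=-1).
  B is 4 units northwest of C: delta (east=-4, north=+4); B at (east=-9, north=3).
  A is 1 unit south of B: delta (east=+0, north=-1); A at (east=-9, north=2).
Therefore A relative to G: (east=-9, north=2).

Answer: A is at (east=-9, north=2) relative to G.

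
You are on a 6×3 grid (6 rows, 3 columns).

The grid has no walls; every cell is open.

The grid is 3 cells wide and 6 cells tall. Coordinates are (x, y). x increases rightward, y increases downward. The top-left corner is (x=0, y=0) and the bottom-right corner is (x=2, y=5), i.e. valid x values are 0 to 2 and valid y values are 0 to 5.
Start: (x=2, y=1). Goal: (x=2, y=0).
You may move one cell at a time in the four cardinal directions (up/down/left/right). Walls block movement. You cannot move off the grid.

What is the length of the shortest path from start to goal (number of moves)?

Answer: Shortest path length: 1

Derivation:
BFS from (x=2, y=1) until reaching (x=2, y=0):
  Distance 0: (x=2, y=1)
  Distance 1: (x=2, y=0), (x=1, y=1), (x=2, y=2)  <- goal reached here
One shortest path (1 moves): (x=2, y=1) -> (x=2, y=0)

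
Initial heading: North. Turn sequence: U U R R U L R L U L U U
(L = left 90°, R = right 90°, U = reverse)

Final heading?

Start: North
  U (U-turn (180°)) -> South
  U (U-turn (180°)) -> North
  R (right (90° clockwise)) -> East
  R (right (90° clockwise)) -> South
  U (U-turn (180°)) -> North
  L (left (90° counter-clockwise)) -> West
  R (right (90° clockwise)) -> North
  L (left (90° counter-clockwise)) -> West
  U (U-turn (180°)) -> East
  L (left (90° counter-clockwise)) -> North
  U (U-turn (180°)) -> South
  U (U-turn (180°)) -> North
Final: North

Answer: Final heading: North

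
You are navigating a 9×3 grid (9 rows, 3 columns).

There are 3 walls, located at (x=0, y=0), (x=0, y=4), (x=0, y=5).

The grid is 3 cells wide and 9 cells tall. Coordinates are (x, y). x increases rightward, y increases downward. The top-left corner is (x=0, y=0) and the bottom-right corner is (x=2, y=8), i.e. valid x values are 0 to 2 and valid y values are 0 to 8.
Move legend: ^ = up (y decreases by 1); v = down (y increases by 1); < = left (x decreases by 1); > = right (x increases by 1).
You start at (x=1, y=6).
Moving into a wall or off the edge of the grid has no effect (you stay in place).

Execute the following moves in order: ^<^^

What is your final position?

Start: (x=1, y=6)
  ^ (up): (x=1, y=6) -> (x=1, y=5)
  < (left): blocked, stay at (x=1, y=5)
  ^ (up): (x=1, y=5) -> (x=1, y=4)
  ^ (up): (x=1, y=4) -> (x=1, y=3)
Final: (x=1, y=3)

Answer: Final position: (x=1, y=3)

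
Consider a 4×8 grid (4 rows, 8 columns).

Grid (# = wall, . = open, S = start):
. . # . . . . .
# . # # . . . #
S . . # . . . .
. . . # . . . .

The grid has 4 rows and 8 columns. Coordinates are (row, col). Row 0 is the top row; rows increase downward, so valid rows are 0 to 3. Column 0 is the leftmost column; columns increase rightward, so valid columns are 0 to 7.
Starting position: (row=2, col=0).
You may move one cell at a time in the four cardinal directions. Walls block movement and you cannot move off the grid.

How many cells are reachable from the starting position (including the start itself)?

BFS flood-fill from (row=2, col=0):
  Distance 0: (row=2, col=0)
  Distance 1: (row=2, col=1), (row=3, col=0)
  Distance 2: (row=1, col=1), (row=2, col=2), (row=3, col=1)
  Distance 3: (row=0, col=1), (row=3, col=2)
  Distance 4: (row=0, col=0)
Total reachable: 9 (grid has 25 open cells total)

Answer: Reachable cells: 9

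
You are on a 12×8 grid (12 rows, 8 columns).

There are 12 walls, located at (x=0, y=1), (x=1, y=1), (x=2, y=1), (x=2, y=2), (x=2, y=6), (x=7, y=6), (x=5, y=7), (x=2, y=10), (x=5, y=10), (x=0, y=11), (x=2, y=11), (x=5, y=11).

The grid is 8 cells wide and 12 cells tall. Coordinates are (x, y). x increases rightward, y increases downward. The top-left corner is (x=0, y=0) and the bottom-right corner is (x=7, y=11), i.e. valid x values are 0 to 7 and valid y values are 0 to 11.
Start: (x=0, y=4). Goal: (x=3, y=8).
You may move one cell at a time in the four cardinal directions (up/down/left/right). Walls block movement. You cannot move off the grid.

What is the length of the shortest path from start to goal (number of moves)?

Answer: Shortest path length: 7

Derivation:
BFS from (x=0, y=4) until reaching (x=3, y=8):
  Distance 0: (x=0, y=4)
  Distance 1: (x=0, y=3), (x=1, y=4), (x=0, y=5)
  Distance 2: (x=0, y=2), (x=1, y=3), (x=2, y=4), (x=1, y=5), (x=0, y=6)
  Distance 3: (x=1, y=2), (x=2, y=3), (x=3, y=4), (x=2, y=5), (x=1, y=6), (x=0, y=7)
  Distance 4: (x=3, y=3), (x=4, y=4), (x=3, y=5), (x=1, y=7), (x=0, y=8)
  Distance 5: (x=3, y=2), (x=4, y=3), (x=5, y=4), (x=4, y=5), (x=3, y=6), (x=2, y=7), (x=1, y=8), (x=0, y=9)
  Distance 6: (x=3, y=1), (x=4, y=2), (x=5, y=3), (x=6, y=4), (x=5, y=5), (x=4, y=6), (x=3, y=7), (x=2, y=8), (x=1, y=9), (x=0, y=10)
  Distance 7: (x=3, y=0), (x=4, y=1), (x=5, y=2), (x=6, y=3), (x=7, y=4), (x=6, y=5), (x=5, y=6), (x=4, y=7), (x=3, y=8), (x=2, y=9), (x=1, y=10)  <- goal reached here
One shortest path (7 moves): (x=0, y=4) -> (x=1, y=4) -> (x=2, y=4) -> (x=3, y=4) -> (x=3, y=5) -> (x=3, y=6) -> (x=3, y=7) -> (x=3, y=8)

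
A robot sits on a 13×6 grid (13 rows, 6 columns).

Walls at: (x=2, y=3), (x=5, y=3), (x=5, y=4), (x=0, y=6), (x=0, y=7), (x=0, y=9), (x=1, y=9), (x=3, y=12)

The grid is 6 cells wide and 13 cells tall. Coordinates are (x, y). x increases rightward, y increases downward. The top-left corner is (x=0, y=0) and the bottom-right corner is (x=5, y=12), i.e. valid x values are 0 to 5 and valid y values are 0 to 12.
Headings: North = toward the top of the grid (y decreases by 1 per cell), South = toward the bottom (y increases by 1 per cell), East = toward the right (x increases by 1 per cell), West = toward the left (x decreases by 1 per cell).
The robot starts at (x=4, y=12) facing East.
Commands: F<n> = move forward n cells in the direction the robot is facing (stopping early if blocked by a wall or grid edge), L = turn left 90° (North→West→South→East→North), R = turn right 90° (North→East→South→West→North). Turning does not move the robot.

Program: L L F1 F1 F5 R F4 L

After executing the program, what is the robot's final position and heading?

Start: (x=4, y=12), facing East
  L: turn left, now facing North
  L: turn left, now facing West
  F1: move forward 0/1 (blocked), now at (x=4, y=12)
  F1: move forward 0/1 (blocked), now at (x=4, y=12)
  F5: move forward 0/5 (blocked), now at (x=4, y=12)
  R: turn right, now facing North
  F4: move forward 4, now at (x=4, y=8)
  L: turn left, now facing West
Final: (x=4, y=8), facing West

Answer: Final position: (x=4, y=8), facing West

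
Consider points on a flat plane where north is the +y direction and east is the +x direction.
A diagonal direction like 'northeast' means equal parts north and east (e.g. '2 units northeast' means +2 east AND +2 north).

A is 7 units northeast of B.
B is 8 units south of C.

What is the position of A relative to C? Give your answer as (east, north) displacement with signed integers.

Place C at the origin (east=0, north=0).
  B is 8 units south of C: delta (east=+0, north=-8); B at (east=0, north=-8).
  A is 7 units northeast of B: delta (east=+7, north=+7); A at (east=7, north=-1).
Therefore A relative to C: (east=7, north=-1).

Answer: A is at (east=7, north=-1) relative to C.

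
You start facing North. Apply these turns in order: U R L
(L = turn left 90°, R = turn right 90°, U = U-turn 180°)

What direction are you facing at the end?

Answer: Final heading: South

Derivation:
Start: North
  U (U-turn (180°)) -> South
  R (right (90° clockwise)) -> West
  L (left (90° counter-clockwise)) -> South
Final: South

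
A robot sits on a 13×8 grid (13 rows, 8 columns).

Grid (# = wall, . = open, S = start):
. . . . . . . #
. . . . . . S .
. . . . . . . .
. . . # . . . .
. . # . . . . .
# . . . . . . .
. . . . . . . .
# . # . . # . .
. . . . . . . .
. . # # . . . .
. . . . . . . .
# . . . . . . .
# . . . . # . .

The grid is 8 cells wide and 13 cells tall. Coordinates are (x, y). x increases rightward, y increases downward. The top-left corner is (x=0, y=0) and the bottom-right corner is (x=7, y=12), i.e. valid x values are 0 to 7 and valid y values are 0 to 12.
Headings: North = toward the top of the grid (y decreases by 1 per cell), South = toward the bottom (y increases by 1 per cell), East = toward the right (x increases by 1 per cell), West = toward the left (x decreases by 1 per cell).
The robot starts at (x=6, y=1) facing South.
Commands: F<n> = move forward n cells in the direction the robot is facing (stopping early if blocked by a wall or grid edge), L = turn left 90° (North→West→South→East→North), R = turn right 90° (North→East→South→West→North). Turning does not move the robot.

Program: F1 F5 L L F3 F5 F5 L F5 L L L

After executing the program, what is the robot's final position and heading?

Start: (x=6, y=1), facing South
  F1: move forward 1, now at (x=6, y=2)
  F5: move forward 5, now at (x=6, y=7)
  L: turn left, now facing East
  L: turn left, now facing North
  F3: move forward 3, now at (x=6, y=4)
  F5: move forward 4/5 (blocked), now at (x=6, y=0)
  F5: move forward 0/5 (blocked), now at (x=6, y=0)
  L: turn left, now facing West
  F5: move forward 5, now at (x=1, y=0)
  L: turn left, now facing South
  L: turn left, now facing East
  L: turn left, now facing North
Final: (x=1, y=0), facing North

Answer: Final position: (x=1, y=0), facing North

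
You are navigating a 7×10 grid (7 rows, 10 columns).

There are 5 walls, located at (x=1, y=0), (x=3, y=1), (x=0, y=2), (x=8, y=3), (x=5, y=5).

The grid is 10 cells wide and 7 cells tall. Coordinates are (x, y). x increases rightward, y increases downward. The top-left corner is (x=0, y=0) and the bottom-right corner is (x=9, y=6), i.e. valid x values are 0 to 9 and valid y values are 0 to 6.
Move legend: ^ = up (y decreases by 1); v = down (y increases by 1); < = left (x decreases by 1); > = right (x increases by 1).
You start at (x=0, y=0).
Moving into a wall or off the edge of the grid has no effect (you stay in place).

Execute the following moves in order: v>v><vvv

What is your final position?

Answer: Final position: (x=1, y=5)

Derivation:
Start: (x=0, y=0)
  v (down): (x=0, y=0) -> (x=0, y=1)
  > (right): (x=0, y=1) -> (x=1, y=1)
  v (down): (x=1, y=1) -> (x=1, y=2)
  > (right): (x=1, y=2) -> (x=2, y=2)
  < (left): (x=2, y=2) -> (x=1, y=2)
  v (down): (x=1, y=2) -> (x=1, y=3)
  v (down): (x=1, y=3) -> (x=1, y=4)
  v (down): (x=1, y=4) -> (x=1, y=5)
Final: (x=1, y=5)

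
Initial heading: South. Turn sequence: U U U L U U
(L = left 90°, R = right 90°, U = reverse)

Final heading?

Start: South
  U (U-turn (180°)) -> North
  U (U-turn (180°)) -> South
  U (U-turn (180°)) -> North
  L (left (90° counter-clockwise)) -> West
  U (U-turn (180°)) -> East
  U (U-turn (180°)) -> West
Final: West

Answer: Final heading: West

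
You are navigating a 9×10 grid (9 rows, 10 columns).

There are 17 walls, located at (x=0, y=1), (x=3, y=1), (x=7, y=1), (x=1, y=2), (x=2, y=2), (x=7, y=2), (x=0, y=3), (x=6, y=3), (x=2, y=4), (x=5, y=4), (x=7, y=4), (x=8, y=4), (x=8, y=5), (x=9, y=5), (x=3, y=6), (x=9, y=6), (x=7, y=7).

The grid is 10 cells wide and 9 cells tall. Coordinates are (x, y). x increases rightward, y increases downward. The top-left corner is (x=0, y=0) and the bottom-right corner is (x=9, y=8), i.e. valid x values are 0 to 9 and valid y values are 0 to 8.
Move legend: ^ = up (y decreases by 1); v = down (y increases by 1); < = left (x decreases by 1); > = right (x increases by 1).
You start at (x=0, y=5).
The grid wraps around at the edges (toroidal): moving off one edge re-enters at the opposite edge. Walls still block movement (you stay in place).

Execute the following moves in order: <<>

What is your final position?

Start: (x=0, y=5)
  < (left): blocked, stay at (x=0, y=5)
  < (left): blocked, stay at (x=0, y=5)
  > (right): (x=0, y=5) -> (x=1, y=5)
Final: (x=1, y=5)

Answer: Final position: (x=1, y=5)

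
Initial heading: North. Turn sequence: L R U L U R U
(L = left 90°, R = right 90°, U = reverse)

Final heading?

Start: North
  L (left (90° counter-clockwise)) -> West
  R (right (90° clockwise)) -> North
  U (U-turn (180°)) -> South
  L (left (90° counter-clockwise)) -> East
  U (U-turn (180°)) -> West
  R (right (90° clockwise)) -> North
  U (U-turn (180°)) -> South
Final: South

Answer: Final heading: South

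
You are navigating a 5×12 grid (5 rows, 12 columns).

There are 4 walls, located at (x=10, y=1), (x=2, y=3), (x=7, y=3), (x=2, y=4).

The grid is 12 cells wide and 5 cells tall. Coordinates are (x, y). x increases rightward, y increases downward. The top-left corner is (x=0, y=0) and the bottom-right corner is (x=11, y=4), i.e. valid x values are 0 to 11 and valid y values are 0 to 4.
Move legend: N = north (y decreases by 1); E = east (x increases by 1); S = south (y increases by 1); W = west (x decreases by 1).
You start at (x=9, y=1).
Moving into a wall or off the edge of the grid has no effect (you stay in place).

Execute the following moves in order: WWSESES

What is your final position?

Answer: Final position: (x=9, y=4)

Derivation:
Start: (x=9, y=1)
  W (west): (x=9, y=1) -> (x=8, y=1)
  W (west): (x=8, y=1) -> (x=7, y=1)
  S (south): (x=7, y=1) -> (x=7, y=2)
  E (east): (x=7, y=2) -> (x=8, y=2)
  S (south): (x=8, y=2) -> (x=8, y=3)
  E (east): (x=8, y=3) -> (x=9, y=3)
  S (south): (x=9, y=3) -> (x=9, y=4)
Final: (x=9, y=4)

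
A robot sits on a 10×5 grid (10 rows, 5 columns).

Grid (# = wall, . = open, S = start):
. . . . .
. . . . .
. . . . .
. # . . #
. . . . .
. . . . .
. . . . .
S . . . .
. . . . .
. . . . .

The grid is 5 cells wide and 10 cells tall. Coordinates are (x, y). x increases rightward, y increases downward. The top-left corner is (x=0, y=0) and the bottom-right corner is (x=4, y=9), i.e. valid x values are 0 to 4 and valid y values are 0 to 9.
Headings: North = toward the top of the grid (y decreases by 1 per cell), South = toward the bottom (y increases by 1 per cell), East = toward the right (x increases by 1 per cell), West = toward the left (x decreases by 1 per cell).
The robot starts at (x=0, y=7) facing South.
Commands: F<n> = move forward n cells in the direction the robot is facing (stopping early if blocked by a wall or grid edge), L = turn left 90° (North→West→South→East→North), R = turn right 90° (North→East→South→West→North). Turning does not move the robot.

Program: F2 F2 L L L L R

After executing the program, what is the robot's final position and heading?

Answer: Final position: (x=0, y=9), facing West

Derivation:
Start: (x=0, y=7), facing South
  F2: move forward 2, now at (x=0, y=9)
  F2: move forward 0/2 (blocked), now at (x=0, y=9)
  L: turn left, now facing East
  L: turn left, now facing North
  L: turn left, now facing West
  L: turn left, now facing South
  R: turn right, now facing West
Final: (x=0, y=9), facing West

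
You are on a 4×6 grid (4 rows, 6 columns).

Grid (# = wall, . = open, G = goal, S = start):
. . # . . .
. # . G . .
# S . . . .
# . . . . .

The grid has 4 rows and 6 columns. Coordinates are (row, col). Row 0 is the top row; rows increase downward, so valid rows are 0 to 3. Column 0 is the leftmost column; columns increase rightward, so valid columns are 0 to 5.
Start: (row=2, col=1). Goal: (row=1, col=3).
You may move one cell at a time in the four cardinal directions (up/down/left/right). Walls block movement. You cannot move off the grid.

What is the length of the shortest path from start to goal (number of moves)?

BFS from (row=2, col=1) until reaching (row=1, col=3):
  Distance 0: (row=2, col=1)
  Distance 1: (row=2, col=2), (row=3, col=1)
  Distance 2: (row=1, col=2), (row=2, col=3), (row=3, col=2)
  Distance 3: (row=1, col=3), (row=2, col=4), (row=3, col=3)  <- goal reached here
One shortest path (3 moves): (row=2, col=1) -> (row=2, col=2) -> (row=2, col=3) -> (row=1, col=3)

Answer: Shortest path length: 3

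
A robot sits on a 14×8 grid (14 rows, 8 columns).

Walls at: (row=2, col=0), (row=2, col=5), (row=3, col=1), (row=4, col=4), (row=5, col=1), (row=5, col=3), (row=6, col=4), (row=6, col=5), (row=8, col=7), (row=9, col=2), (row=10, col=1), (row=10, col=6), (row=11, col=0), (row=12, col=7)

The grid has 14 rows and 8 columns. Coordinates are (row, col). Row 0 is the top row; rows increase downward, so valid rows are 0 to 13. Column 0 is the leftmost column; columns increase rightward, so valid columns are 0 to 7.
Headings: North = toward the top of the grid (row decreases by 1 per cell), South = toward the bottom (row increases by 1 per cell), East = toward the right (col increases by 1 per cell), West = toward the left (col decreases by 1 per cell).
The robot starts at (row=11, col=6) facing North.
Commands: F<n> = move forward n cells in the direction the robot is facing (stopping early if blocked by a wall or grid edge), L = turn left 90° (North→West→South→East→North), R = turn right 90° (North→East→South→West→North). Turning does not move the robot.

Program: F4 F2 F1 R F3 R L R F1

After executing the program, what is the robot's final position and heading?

Start: (row=11, col=6), facing North
  F4: move forward 0/4 (blocked), now at (row=11, col=6)
  F2: move forward 0/2 (blocked), now at (row=11, col=6)
  F1: move forward 0/1 (blocked), now at (row=11, col=6)
  R: turn right, now facing East
  F3: move forward 1/3 (blocked), now at (row=11, col=7)
  R: turn right, now facing South
  L: turn left, now facing East
  R: turn right, now facing South
  F1: move forward 0/1 (blocked), now at (row=11, col=7)
Final: (row=11, col=7), facing South

Answer: Final position: (row=11, col=7), facing South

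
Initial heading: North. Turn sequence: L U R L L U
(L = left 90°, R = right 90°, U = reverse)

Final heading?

Start: North
  L (left (90° counter-clockwise)) -> West
  U (U-turn (180°)) -> East
  R (right (90° clockwise)) -> South
  L (left (90° counter-clockwise)) -> East
  L (left (90° counter-clockwise)) -> North
  U (U-turn (180°)) -> South
Final: South

Answer: Final heading: South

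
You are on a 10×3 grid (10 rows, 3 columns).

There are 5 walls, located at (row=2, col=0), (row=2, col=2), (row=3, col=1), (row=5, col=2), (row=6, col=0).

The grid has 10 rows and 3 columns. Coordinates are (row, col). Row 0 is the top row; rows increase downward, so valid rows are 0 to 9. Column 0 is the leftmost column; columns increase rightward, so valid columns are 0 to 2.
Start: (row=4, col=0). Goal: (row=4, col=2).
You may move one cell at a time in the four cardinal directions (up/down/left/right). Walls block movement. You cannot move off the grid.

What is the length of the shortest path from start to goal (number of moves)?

Answer: Shortest path length: 2

Derivation:
BFS from (row=4, col=0) until reaching (row=4, col=2):
  Distance 0: (row=4, col=0)
  Distance 1: (row=3, col=0), (row=4, col=1), (row=5, col=0)
  Distance 2: (row=4, col=2), (row=5, col=1)  <- goal reached here
One shortest path (2 moves): (row=4, col=0) -> (row=4, col=1) -> (row=4, col=2)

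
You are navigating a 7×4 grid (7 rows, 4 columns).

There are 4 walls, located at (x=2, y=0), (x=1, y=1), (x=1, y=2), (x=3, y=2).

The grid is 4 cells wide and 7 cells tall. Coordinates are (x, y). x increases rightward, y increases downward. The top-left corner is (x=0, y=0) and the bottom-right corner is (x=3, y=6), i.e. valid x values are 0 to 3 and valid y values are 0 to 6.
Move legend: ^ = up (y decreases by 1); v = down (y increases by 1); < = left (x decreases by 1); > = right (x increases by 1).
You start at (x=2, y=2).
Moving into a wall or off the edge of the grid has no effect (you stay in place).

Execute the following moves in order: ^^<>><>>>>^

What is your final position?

Answer: Final position: (x=3, y=0)

Derivation:
Start: (x=2, y=2)
  ^ (up): (x=2, y=2) -> (x=2, y=1)
  ^ (up): blocked, stay at (x=2, y=1)
  < (left): blocked, stay at (x=2, y=1)
  > (right): (x=2, y=1) -> (x=3, y=1)
  > (right): blocked, stay at (x=3, y=1)
  < (left): (x=3, y=1) -> (x=2, y=1)
  > (right): (x=2, y=1) -> (x=3, y=1)
  [×3]> (right): blocked, stay at (x=3, y=1)
  ^ (up): (x=3, y=1) -> (x=3, y=0)
Final: (x=3, y=0)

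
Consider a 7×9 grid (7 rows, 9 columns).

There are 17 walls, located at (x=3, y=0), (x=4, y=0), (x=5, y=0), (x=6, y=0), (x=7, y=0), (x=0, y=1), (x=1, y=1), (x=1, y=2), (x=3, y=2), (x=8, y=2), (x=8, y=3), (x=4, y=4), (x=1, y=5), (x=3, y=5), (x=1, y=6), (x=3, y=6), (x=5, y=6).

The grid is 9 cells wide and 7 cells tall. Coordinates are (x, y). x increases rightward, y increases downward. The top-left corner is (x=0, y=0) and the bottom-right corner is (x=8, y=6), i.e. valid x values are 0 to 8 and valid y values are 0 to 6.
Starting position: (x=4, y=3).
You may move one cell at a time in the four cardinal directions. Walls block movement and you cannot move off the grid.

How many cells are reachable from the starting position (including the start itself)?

Answer: Reachable cells: 46

Derivation:
BFS flood-fill from (x=4, y=3):
  Distance 0: (x=4, y=3)
  Distance 1: (x=4, y=2), (x=3, y=3), (x=5, y=3)
  Distance 2: (x=4, y=1), (x=5, y=2), (x=2, y=3), (x=6, y=3), (x=3, y=4), (x=5, y=4)
  Distance 3: (x=3, y=1), (x=5, y=1), (x=2, y=2), (x=6, y=2), (x=1, y=3), (x=7, y=3), (x=2, y=4), (x=6, y=4), (x=5, y=5)
  Distance 4: (x=2, y=1), (x=6, y=1), (x=7, y=2), (x=0, y=3), (x=1, y=4), (x=7, y=4), (x=2, y=5), (x=4, y=5), (x=6, y=5)
  Distance 5: (x=2, y=0), (x=7, y=1), (x=0, y=2), (x=0, y=4), (x=8, y=4), (x=7, y=5), (x=2, y=6), (x=4, y=6), (x=6, y=6)
  Distance 6: (x=1, y=0), (x=8, y=1), (x=0, y=5), (x=8, y=5), (x=7, y=6)
  Distance 7: (x=0, y=0), (x=8, y=0), (x=0, y=6), (x=8, y=6)
Total reachable: 46 (grid has 46 open cells total)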